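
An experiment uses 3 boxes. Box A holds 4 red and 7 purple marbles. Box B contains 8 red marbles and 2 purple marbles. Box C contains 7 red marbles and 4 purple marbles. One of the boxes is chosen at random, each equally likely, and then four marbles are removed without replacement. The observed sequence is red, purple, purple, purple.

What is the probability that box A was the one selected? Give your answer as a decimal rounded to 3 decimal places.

0.833

For each hypothesis, P(data | H) works out to: P(data | box A) = (4/11)(7/10)(6/9)(5/8) = 7/66; P(data | box B) = (8/10)(2/9)(1/8)(0/7) = 0; P(data | box C) = (7/11)(4/10)(3/9)(2/8) = 7/330.
Multiplying each by its prior: 1/3 · 7/66 = 7/198, 1/3 · 0 = 0, 1/3 · 7/330 = 7/990; these sum to 7/165.
Hence P(box A | data) = (7/198) / (7/165) = 5/6.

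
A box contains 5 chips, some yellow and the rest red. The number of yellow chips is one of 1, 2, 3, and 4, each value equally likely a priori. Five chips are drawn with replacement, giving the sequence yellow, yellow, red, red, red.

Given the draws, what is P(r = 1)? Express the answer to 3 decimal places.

0.246

The likelihood of the observed sequence under each hypothesis: P(data | r = 1) = (1/5)(1/5)(4/5)(4/5)(4/5) = 0.02048; P(data | r = 2) = (2/5)(2/5)(3/5)(3/5)(3/5) = 0.03456; P(data | r = 3) = (3/5)(3/5)(2/5)(2/5)(2/5) = 0.02304; P(data | r = 4) = (4/5)(4/5)(1/5)(1/5)(1/5) = 0.00512.
Weighting by the prior gives 1/4 · 0.02048 = 0.00512, 1/4 · 0.03456 = 0.00864, 1/4 · 0.02304 = 0.00576, 1/4 · 0.00512 = 0.00128; summing to 0.0208.
So P(r = 1 | data) = (0.00512) / (0.0208) = 0.24615.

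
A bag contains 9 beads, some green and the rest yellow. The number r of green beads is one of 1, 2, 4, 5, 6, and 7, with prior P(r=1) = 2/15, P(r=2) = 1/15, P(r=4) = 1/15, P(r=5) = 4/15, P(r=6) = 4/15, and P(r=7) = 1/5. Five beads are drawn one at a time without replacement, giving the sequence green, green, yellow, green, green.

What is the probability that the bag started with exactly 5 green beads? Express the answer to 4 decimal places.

Under each hypothesis, the probability of the observed sequence is: P(data | r = 1) = (1/9)(0/8) = 0; P(data | r = 2) = (2/9)(1/8)(7/7)(0/6) = 0; P(data | r = 4) = (4/9)(3/8)(5/7)(2/6)(1/5) = 0.0079365; P(data | r = 5) = (5/9)(4/8)(4/7)(3/6)(2/5) = 0.031746; P(data | r = 6) = (6/9)(5/8)(3/7)(4/6)(3/5) = 0.071429; P(data | r = 7) = (7/9)(6/8)(2/7)(5/6)(4/5) = 0.11111.
Multiplying each by its prior: 2/15 · 0 = 0, 1/15 · 0 = 0, 1/15 · 0.0079365 = 0.0005291, 4/15 · 0.031746 = 0.0084656, 4/15 · 0.071429 = 0.019048, 1/5 · 0.11111 = 0.022222; summing to 0.050265.
So P(r = 5 | data) = (0.0084656) / (0.050265) = 0.16842.

0.1684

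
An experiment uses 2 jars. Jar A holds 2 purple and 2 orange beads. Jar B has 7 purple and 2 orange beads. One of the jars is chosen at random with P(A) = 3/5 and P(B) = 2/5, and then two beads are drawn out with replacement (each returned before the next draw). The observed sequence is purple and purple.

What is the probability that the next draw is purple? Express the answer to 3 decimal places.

Under each hypothesis, the probability of the observed sequence is: P(data | jar A) = (2/4)(2/4) = 1/4; P(data | jar B) = (7/9)(7/9) = 49/81.
The prior-weighted likelihoods are 3/5 · 1/4 = 3/20, 2/5 · 49/81 = 98/405; summing to 127/324.
The posterior is then P(jar A | data) = 0.38268, P(jar B | data) = 0.61732.
The predictive probability is P(purple next | data) = (1/2)(0.38268) + (7/9)(0.61732) = 0.67148.

0.671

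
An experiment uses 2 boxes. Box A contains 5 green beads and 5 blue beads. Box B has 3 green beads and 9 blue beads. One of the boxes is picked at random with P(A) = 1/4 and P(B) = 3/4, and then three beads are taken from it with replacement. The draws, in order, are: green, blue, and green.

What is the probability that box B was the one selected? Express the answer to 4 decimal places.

0.5294

Compute the likelihood of the observed sequence for each case: P(data | box A) = (5/10)(5/10)(5/10) = 1/8; P(data | box B) = (3/12)(9/12)(3/12) = 3/64.
Weighting by the prior gives 1/4 · 1/8 = 1/32, 3/4 · 3/64 = 9/256; with total 17/256.
Hence P(box B | data) = (9/256) / (17/256) = 9/17.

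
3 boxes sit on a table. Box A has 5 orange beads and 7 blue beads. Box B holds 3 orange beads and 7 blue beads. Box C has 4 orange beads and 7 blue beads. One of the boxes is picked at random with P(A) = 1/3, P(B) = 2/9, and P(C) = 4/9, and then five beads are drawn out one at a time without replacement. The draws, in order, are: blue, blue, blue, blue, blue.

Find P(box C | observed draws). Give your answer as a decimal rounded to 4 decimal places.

0.4248

Under each hypothesis, the probability of the observed sequence is: P(data | box A) = (7/12)(6/11)(5/10)(4/9)(3/8) = 0.026515; P(data | box B) = (7/10)(6/9)(5/8)(4/7)(3/6) = 0.083333; P(data | box C) = (7/11)(6/10)(5/9)(4/8)(3/7) = 0.045455.
Weighting by the prior gives 1/3 · 0.026515 = 0.0088384, 2/9 · 0.083333 = 0.018519, 4/9 · 0.045455 = 0.020202; with total 0.047559.
By Bayes' rule, P(box C | data) = (0.020202) / (0.047559) = 0.42478.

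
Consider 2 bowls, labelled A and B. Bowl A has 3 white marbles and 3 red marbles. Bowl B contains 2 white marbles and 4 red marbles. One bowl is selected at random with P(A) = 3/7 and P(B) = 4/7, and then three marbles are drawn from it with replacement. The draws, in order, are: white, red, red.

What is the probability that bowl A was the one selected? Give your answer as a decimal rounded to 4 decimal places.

0.3876

The likelihood of the observed sequence under each hypothesis: P(data | bowl A) = (3/6)(3/6)(3/6) = 0.125; P(data | bowl B) = (2/6)(4/6)(4/6) = 0.14815.
The prior-weighted likelihoods are 3/7 · 0.125 = 0.053571, 4/7 · 0.14815 = 0.084656; with total 0.13823.
Hence P(bowl A | data) = (0.053571) / (0.13823) = 0.38756.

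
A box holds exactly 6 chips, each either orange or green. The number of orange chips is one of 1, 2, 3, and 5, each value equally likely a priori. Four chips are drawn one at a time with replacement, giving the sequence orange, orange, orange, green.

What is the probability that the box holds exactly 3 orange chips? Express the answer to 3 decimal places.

The likelihood of the observed sequence under each hypothesis: P(data | r = 1) = (1/6)(1/6)(1/6)(5/6) = 0.003858; P(data | r = 2) = (2/6)(2/6)(2/6)(4/6) = 0.024691; P(data | r = 3) = (3/6)(3/6)(3/6)(3/6) = 0.0625; P(data | r = 5) = (5/6)(5/6)(5/6)(1/6) = 0.096451.
The prior-weighted likelihoods are 1/4 · 0.003858 = 0.00096451, 1/4 · 0.024691 = 0.0061728, 1/4 · 0.0625 = 0.015625, 1/4 · 0.096451 = 0.024113; summing to 0.046875.
So P(r = 3 | data) = (0.015625) / (0.046875) = 0.33333.

0.333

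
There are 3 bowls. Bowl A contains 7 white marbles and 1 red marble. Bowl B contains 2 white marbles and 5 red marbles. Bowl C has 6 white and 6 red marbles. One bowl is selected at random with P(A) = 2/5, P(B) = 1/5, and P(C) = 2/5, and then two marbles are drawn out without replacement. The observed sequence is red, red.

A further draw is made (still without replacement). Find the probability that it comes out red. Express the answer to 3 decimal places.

The likelihood of the observed sequence under each hypothesis: P(data | bowl A) = (1/8)(0/7) = 0; P(data | bowl B) = (5/7)(4/6) = 10/21; P(data | bowl C) = (6/12)(5/11) = 5/22.
Multiplying each by its prior: 2/5 · 0 = 0, 1/5 · 10/21 = 2/21, 2/5 · 5/22 = 1/11; summing to 43/231.
Normalising, the posterior is P(bowl A | data) = 0, P(bowl B | data) = 22/43, P(bowl C | data) = 21/43.
Averaging over the posterior, P(red next | data) = (3/5)(22/43) + (2/5)(21/43) = 108/215.

0.502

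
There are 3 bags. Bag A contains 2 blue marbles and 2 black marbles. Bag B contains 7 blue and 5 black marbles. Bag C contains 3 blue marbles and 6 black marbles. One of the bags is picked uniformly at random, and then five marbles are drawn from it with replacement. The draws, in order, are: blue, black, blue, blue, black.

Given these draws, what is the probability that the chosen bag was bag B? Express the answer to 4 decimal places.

Under each hypothesis, the probability of the observed sequence is: P(data | bag A) = (2/4)(2/4)(2/4)(2/4)(2/4) = 0.03125; P(data | bag B) = (7/12)(5/12)(7/12)(7/12)(5/12) = 0.034461; P(data | bag C) = (3/9)(6/9)(3/9)(3/9)(6/9) = 0.016461.
The prior-weighted likelihoods are 1/3 · 0.03125 = 0.010417, 1/3 · 0.034461 = 0.011487, 1/3 · 0.016461 = 0.005487; these sum to 0.027391.
So P(bag B | data) = (0.011487) / (0.027391) = 0.41938.

0.4194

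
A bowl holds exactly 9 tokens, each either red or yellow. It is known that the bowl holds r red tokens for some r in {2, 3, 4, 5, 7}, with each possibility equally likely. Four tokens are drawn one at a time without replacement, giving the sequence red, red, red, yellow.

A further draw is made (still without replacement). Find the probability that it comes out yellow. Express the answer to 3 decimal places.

The likelihood of the observed sequence under each hypothesis: P(data | r = 2) = (2/9)(1/8)(0/7) = 0; P(data | r = 3) = (3/9)(2/8)(1/7)(6/6) = 1/84; P(data | r = 4) = (4/9)(3/8)(2/7)(5/6) = 5/126; P(data | r = 5) = (5/9)(4/8)(3/7)(4/6) = 5/63; P(data | r = 7) = (7/9)(6/8)(5/7)(2/6) = 5/36.
Weighting by the prior gives 1/5 · 0 = 0, 1/5 · 1/84 = 1/420, 1/5 · 5/126 = 1/126, 1/5 · 5/63 = 1/63, 1/5 · 5/36 = 1/36; with total 17/315.
Dividing through by the total gives posterior P(r = 2 | data) = 0, P(r = 3 | data) = 3/68, P(r = 4 | data) = 5/34, P(r = 5 | data) = 5/17, P(r = 7 | data) = 35/68.
Averaging over the posterior, P(yellow next | data) = (1)(3/68) + (4/5)(5/34) + (3/5)(5/17) + (1/5)(35/68) = 15/34.

0.441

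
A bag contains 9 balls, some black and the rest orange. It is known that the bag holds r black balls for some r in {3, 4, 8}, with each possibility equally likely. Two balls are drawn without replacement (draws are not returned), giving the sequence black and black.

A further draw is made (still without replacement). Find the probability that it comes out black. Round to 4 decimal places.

0.7066

Compute the likelihood of the observed sequence for each case: P(data | r = 3) = (3/9)(2/8) = 1/12; P(data | r = 4) = (4/9)(3/8) = 1/6; P(data | r = 8) = (8/9)(7/8) = 7/9.
Multiplying each by its prior: 1/3 · 1/12 = 1/36, 1/3 · 1/6 = 1/18, 1/3 · 7/9 = 7/27; these sum to 37/108.
The posterior is then P(r = 3 | data) = 3/37, P(r = 4 | data) = 6/37, P(r = 8 | data) = 28/37.
Averaging over the posterior, P(black next | data) = (1/7)(3/37) + (2/7)(6/37) + (6/7)(28/37) = 183/259.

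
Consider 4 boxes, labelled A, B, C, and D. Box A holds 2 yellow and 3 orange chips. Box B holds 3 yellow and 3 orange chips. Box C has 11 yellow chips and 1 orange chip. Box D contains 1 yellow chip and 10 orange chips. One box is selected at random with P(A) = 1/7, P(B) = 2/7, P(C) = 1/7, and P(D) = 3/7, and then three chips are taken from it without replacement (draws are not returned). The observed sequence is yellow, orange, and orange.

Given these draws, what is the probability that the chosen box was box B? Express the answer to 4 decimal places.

0.3882

The likelihood of the observed sequence under each hypothesis: P(data | box A) = (2/5)(3/4)(2/3) = 1/5; P(data | box B) = (3/6)(3/5)(2/4) = 3/20; P(data | box C) = (11/12)(1/11)(0/10) = 0; P(data | box D) = (1/11)(10/10)(9/9) = 1/11.
Multiplying each by its prior: 1/7 · 1/5 = 1/35, 2/7 · 3/20 = 3/70, 1/7 · 0 = 0, 3/7 · 1/11 = 3/77; summing to 17/154.
Hence P(box B | data) = (3/70) / (17/154) = 33/85.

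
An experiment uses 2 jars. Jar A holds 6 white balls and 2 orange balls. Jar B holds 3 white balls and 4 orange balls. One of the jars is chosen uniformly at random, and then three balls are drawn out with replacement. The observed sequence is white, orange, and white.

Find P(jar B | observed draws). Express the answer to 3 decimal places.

The likelihood of the observed sequence under each hypothesis: P(data | jar A) = (6/8)(2/8)(6/8) = 0.14062; P(data | jar B) = (3/7)(4/7)(3/7) = 0.10496.
Weighting by the prior gives 1/2 · 0.14062 = 0.070312, 1/2 · 0.10496 = 0.052478; these sum to 0.12279.
So P(jar B | data) = (0.052478) / (0.12279) = 0.42738.

0.427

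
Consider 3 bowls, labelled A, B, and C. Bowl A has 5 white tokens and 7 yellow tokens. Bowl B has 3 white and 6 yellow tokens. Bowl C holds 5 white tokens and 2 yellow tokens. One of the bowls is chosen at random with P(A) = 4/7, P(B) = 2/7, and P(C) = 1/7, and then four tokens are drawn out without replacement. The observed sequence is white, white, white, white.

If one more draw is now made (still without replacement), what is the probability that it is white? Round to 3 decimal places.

The likelihood of the observed sequence under each hypothesis: P(data | bowl A) = (5/12)(4/11)(3/10)(2/9) = 0.010101; P(data | bowl B) = (3/9)(2/8)(1/7)(0/6) = 0; P(data | bowl C) = (5/7)(4/6)(3/5)(2/4) = 0.14286.
The prior-weighted likelihoods are 4/7 · 0.010101 = 0.005772, 2/7 · 0 = 0, 1/7 · 0.14286 = 0.020408; these sum to 0.02618.
The posterior is then P(bowl A | data) = 0.22047, P(bowl B | data) = 0, P(bowl C | data) = 0.77953.
So P(white next | data) = Σ P(white next | H) P(H | data) = (1/8)(0.22047) + (1/3)(0.77953) = 0.2874.

0.287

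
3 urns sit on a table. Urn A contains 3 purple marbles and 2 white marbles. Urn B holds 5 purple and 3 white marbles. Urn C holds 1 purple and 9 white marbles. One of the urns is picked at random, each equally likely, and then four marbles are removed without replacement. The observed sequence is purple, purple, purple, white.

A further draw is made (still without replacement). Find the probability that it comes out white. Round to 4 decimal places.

0.7414

Under each hypothesis, the probability of the observed sequence is: P(data | urn A) = (3/5)(2/4)(1/3)(2/2) = 1/10; P(data | urn B) = (5/8)(4/7)(3/6)(3/5) = 3/28; P(data | urn C) = (1/10)(0/9) = 0.
Weighting by the prior gives 1/3 · 1/10 = 1/30, 1/3 · 3/28 = 1/28, 1/3 · 0 = 0; with total 29/420.
The posterior is then P(urn A | data) = 14/29, P(urn B | data) = 15/29, P(urn C | data) = 0.
The predictive probability is P(white next | data) = (1)(14/29) + (1/2)(15/29) = 43/58.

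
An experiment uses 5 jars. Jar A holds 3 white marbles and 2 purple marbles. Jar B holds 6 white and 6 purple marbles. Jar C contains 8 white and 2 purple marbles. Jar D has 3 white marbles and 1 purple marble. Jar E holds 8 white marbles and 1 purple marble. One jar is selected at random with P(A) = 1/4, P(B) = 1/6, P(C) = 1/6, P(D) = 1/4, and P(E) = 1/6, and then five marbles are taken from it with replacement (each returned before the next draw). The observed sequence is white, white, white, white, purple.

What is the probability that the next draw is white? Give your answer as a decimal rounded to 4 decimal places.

For each hypothesis, P(data | H) works out to: P(data | jar A) = (3/5)(3/5)(3/5)(3/5)(2/5) = 0.05184; P(data | jar B) = (6/12)(6/12)(6/12)(6/12)(6/12) = 0.03125; P(data | jar C) = (8/10)(8/10)(8/10)(8/10)(2/10) = 0.08192; P(data | jar D) = (3/4)(3/4)(3/4)(3/4)(1/4) = 0.079102; P(data | jar E) = (8/9)(8/9)(8/9)(8/9)(1/9) = 0.069366.
Multiplying each by its prior: 1/4 · 0.05184 = 0.01296, 1/6 · 0.03125 = 0.0052083, 1/6 · 0.08192 = 0.013653, 1/4 · 0.079102 = 0.019775, 1/6 · 0.069366 = 0.011561; these sum to 0.063158.
Dividing through by the total gives posterior P(jar A | data) = 0.2052, P(jar B | data) = 0.082465, P(jar C | data) = 0.21618, P(jar D | data) = 0.31311, P(jar E | data) = 0.18305.
Averaging over the posterior, P(white next | data) = (3/5)(0.2052) + (1/2)(0.082465) + (4/5)(0.21618) + (3/4)(0.31311) + (8/9)(0.18305) = 0.73484.

0.7348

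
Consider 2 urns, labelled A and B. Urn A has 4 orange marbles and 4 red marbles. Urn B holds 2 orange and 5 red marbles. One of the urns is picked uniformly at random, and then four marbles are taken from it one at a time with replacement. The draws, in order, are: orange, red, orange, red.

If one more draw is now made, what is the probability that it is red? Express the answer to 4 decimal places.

Compute the likelihood of the observed sequence for each case: P(data | urn A) = (4/8)(4/8)(4/8)(4/8) = 0.0625; P(data | urn B) = (2/7)(5/7)(2/7)(5/7) = 0.041649.
Weighting by the prior gives 1/2 · 0.0625 = 0.03125, 1/2 · 0.041649 = 0.020825; summing to 0.052075.
The posterior is then P(urn A | data) = 0.6001, P(urn B | data) = 0.3999.
Averaging over the posterior, P(red next | data) = (1/2)(0.6001) + (5/7)(0.3999) = 0.58569.

0.5857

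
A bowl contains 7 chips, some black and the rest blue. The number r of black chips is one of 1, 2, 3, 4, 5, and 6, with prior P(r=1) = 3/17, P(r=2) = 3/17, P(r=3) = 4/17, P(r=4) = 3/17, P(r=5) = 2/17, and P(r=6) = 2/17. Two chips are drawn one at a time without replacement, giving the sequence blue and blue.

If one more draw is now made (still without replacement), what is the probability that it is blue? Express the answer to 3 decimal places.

0.595

For each hypothesis, P(data | H) works out to: P(data | r = 1) = (6/7)(5/6) = 5/7; P(data | r = 2) = (5/7)(4/6) = 10/21; P(data | r = 3) = (4/7)(3/6) = 2/7; P(data | r = 4) = (3/7)(2/6) = 1/7; P(data | r = 5) = (2/7)(1/6) = 1/21; P(data | r = 6) = (1/7)(0/6) = 0.
Multiplying each by its prior: 3/17 · 5/7 = 15/119, 3/17 · 10/21 = 10/119, 4/17 · 2/7 = 8/119, 3/17 · 1/7 = 3/119, 2/17 · 1/21 = 2/357, 2/17 · 0 = 0; these sum to 110/357.
Normalising, the posterior is P(r = 1 | data) = 9/22, P(r = 2 | data) = 3/11, P(r = 3 | data) = 12/55, P(r = 4 | data) = 9/110, P(r = 5 | data) = 1/55, P(r = 6 | data) = 0.
The predictive probability is P(blue next | data) = (4/5)(9/22) + (3/5)(3/11) + (2/5)(12/55) + (1/5)(9/110) + (0)(1/55) = 327/550.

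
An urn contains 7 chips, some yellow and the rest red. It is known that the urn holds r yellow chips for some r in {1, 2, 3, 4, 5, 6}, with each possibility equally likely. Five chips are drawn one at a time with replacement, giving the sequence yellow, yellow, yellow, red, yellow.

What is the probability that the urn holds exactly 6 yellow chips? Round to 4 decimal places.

0.3480

Under each hypothesis, the probability of the observed sequence is: P(data | r = 1) = (1/7)(1/7)(1/7)(6/7)(1/7) = 0.00035699; P(data | r = 2) = (2/7)(2/7)(2/7)(5/7)(2/7) = 0.0047599; P(data | r = 3) = (3/7)(3/7)(3/7)(4/7)(3/7) = 0.019278; P(data | r = 4) = (4/7)(4/7)(4/7)(3/7)(4/7) = 0.045695; P(data | r = 5) = (5/7)(5/7)(5/7)(2/7)(5/7) = 0.074374; P(data | r = 6) = (6/7)(6/7)(6/7)(1/7)(6/7) = 0.077111.
Weighting by the prior gives 1/6 · 0.00035699 = 5.9499e-05, 1/6 · 0.0047599 = 0.00079332, 1/6 · 0.019278 = 0.0032129, 1/6 · 0.045695 = 0.0076159, 1/6 · 0.074374 = 0.012396, 1/6 · 0.077111 = 0.012852; summing to 0.036929.
Hence P(r = 6 | data) = (0.012852) / (0.036929) = 0.34801.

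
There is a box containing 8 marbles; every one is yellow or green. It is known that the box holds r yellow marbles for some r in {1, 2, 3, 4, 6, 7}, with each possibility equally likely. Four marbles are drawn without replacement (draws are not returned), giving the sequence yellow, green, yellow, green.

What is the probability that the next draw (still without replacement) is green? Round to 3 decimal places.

0.578

The likelihood of the observed sequence under each hypothesis: P(data | r = 1) = (1/8)(7/7)(0/6) = 0; P(data | r = 2) = (2/8)(6/7)(1/6)(5/5) = 1/28; P(data | r = 3) = (3/8)(5/7)(2/6)(4/5) = 1/14; P(data | r = 4) = (4/8)(4/7)(3/6)(3/5) = 3/35; P(data | r = 6) = (6/8)(2/7)(5/6)(1/5) = 1/28; P(data | r = 7) = (7/8)(1/7)(6/6)(0/5) = 0.
Weighting by the prior gives 1/6 · 0 = 0, 1/6 · 1/28 = 1/168, 1/6 · 1/14 = 1/84, 1/6 · 3/35 = 1/70, 1/6 · 1/28 = 1/168, 1/6 · 0 = 0; with total 4/105.
The posterior is then P(r = 1 | data) = 0, P(r = 2 | data) = 5/32, P(r = 3 | data) = 5/16, P(r = 4 | data) = 3/8, P(r = 6 | data) = 5/32, P(r = 7 | data) = 0.
Averaging over the posterior, P(green next | data) = (1)(5/32) + (3/4)(5/16) + (1/2)(3/8) + (0)(5/32) = 37/64.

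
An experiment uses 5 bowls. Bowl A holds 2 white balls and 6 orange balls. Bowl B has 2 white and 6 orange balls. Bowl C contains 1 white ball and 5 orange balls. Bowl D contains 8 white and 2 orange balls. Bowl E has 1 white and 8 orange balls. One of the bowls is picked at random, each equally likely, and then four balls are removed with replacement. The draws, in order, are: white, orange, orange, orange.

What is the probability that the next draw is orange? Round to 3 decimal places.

Under each hypothesis, the probability of the observed sequence is: P(data | bowl A) = (2/8)(6/8)(6/8)(6/8) = 0.10547; P(data | bowl B) = (2/8)(6/8)(6/8)(6/8) = 0.10547; P(data | bowl C) = (1/6)(5/6)(5/6)(5/6) = 0.096451; P(data | bowl D) = (8/10)(2/10)(2/10)(2/10) = 0.0064; P(data | bowl E) = (1/9)(8/9)(8/9)(8/9) = 0.078037.
Multiplying each by its prior: 1/5 · 0.10547 = 0.021094, 1/5 · 0.10547 = 0.021094, 1/5 · 0.096451 = 0.01929, 1/5 · 0.0064 = 0.00128, 1/5 · 0.078037 = 0.015607; with total 0.078365.
Dividing through by the total gives posterior P(bowl A | data) = 0.26917, P(bowl B | data) = 0.26917, P(bowl C | data) = 0.24616, P(bowl D | data) = 0.016334, P(bowl E | data) = 0.19916.
Averaging over the posterior, P(orange next | data) = (3/4)(0.26917) + (3/4)(0.26917) + (5/6)(0.24616) + (1/5)(0.016334) + (8/9)(0.19916) = 0.78919.

0.789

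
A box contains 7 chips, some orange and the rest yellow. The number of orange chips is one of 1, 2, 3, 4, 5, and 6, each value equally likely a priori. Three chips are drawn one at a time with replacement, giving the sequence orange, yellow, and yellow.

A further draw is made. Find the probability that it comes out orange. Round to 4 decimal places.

0.4082

The likelihood of the observed sequence under each hypothesis: P(data | r = 1) = (1/7)(6/7)(6/7) = 0.10496; P(data | r = 2) = (2/7)(5/7)(5/7) = 0.14577; P(data | r = 3) = (3/7)(4/7)(4/7) = 0.13994; P(data | r = 4) = (4/7)(3/7)(3/7) = 0.10496; P(data | r = 5) = (5/7)(2/7)(2/7) = 0.058309; P(data | r = 6) = (6/7)(1/7)(1/7) = 0.017493.
The prior-weighted likelihoods are 1/6 · 0.10496 = 0.017493, 1/6 · 0.14577 = 0.024295, 1/6 · 0.13994 = 0.023324, 1/6 · 0.10496 = 0.017493, 1/6 · 0.058309 = 0.0097182, 1/6 · 0.017493 = 0.0029155; summing to 0.095238.
Normalising, the posterior is P(r = 1 | data) = 0.18367, P(r = 2 | data) = 0.2551, P(r = 3 | data) = 0.2449, P(r = 4 | data) = 0.18367, P(r = 5 | data) = 0.10204, P(r = 6 | data) = 0.030612.
Averaging over the posterior, P(orange next | data) = (1/7)(0.18367) + (2/7)(0.2551) + (3/7)(0.2449) + (4/7)(0.18367) + (5/7)(0.10204) + (6/7)(0.030612) = 0.40816.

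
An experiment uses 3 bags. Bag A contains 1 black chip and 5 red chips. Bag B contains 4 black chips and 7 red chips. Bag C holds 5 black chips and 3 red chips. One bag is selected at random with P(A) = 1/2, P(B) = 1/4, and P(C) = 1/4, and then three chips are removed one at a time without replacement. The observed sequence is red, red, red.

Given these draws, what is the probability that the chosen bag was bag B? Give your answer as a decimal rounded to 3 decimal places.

0.172

Compute the likelihood of the observed sequence for each case: P(data | bag A) = (5/6)(4/5)(3/4) = 0.5; P(data | bag B) = (7/11)(6/10)(5/9) = 0.21212; P(data | bag C) = (3/8)(2/7)(1/6) = 0.017857.
The prior-weighted likelihoods are 1/2 · 0.5 = 0.25, 1/4 · 0.21212 = 0.05303, 1/4 · 0.017857 = 0.0044643; with total 0.30749.
So P(bag B | data) = (0.05303) / (0.30749) = 0.17246.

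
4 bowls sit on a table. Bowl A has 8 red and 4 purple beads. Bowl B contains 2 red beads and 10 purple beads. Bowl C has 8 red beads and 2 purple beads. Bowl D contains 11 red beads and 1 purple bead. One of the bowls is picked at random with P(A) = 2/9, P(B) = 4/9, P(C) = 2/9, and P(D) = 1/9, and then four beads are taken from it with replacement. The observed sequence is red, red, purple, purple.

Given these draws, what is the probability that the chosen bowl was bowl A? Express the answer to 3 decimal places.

0.424

Under each hypothesis, the probability of the observed sequence is: P(data | bowl A) = (8/12)(8/12)(4/12)(4/12) = 0.049383; P(data | bowl B) = (2/12)(2/12)(10/12)(10/12) = 0.01929; P(data | bowl C) = (8/10)(8/10)(2/10)(2/10) = 0.0256; P(data | bowl D) = (11/12)(11/12)(1/12)(1/12) = 0.0058353.
Weighting by the prior gives 2/9 · 0.049383 = 0.010974, 4/9 · 0.01929 = 0.0085734, 2/9 · 0.0256 = 0.0056889, 1/9 · 0.0058353 = 0.00064836; these sum to 0.025885.
Therefore the posterior P(bowl A | data) = (0.010974) / (0.025885) = 0.42396.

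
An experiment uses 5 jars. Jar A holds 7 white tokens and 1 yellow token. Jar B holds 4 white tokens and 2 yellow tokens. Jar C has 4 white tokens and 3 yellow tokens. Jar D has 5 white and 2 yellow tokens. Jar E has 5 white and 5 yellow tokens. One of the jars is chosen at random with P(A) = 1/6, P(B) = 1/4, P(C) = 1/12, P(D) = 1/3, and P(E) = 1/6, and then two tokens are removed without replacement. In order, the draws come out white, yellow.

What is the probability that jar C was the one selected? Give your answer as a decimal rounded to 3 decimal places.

0.100

For each hypothesis, P(data | H) works out to: P(data | jar A) = (7/8)(1/7) = 0.125; P(data | jar B) = (4/6)(2/5) = 0.26667; P(data | jar C) = (4/7)(3/6) = 0.28571; P(data | jar D) = (5/7)(2/6) = 0.2381; P(data | jar E) = (5/10)(5/9) = 0.27778.
Multiplying each by its prior: 1/6 · 0.125 = 0.020833, 1/4 · 0.26667 = 0.066667, 1/12 · 0.28571 = 0.02381, 1/3 · 0.2381 = 0.079365, 1/6 · 0.27778 = 0.046296; with total 0.23697.
Therefore the posterior P(jar C | data) = (0.02381) / (0.23697) = 0.10047.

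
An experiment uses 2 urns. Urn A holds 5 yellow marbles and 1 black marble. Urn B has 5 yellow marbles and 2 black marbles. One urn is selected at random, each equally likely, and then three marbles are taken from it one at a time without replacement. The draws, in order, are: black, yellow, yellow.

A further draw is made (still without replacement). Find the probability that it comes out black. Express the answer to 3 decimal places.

0.133

The likelihood of the observed sequence under each hypothesis: P(data | urn A) = (1/6)(5/5)(4/4) = 1/6; P(data | urn B) = (2/7)(5/6)(4/5) = 4/21.
Multiplying each by its prior: 1/2 · 1/6 = 1/12, 1/2 · 4/21 = 2/21; with total 5/28.
Dividing through by the total gives posterior P(urn A | data) = 7/15, P(urn B | data) = 8/15.
Averaging over the posterior, P(black next | data) = (0)(7/15) + (1/4)(8/15) = 2/15.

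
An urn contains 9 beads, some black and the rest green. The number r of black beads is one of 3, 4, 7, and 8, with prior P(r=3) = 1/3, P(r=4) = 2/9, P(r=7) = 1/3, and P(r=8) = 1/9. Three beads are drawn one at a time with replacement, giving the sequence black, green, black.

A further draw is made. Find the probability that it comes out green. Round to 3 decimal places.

For each hypothesis, P(data | H) works out to: P(data | r = 3) = (3/9)(6/9)(3/9) = 0.074074; P(data | r = 4) = (4/9)(5/9)(4/9) = 0.10974; P(data | r = 7) = (7/9)(2/9)(7/9) = 0.13443; P(data | r = 8) = (8/9)(1/9)(8/9) = 0.087791.
Weighting by the prior gives 1/3 · 0.074074 = 0.024691, 2/9 · 0.10974 = 0.024387, 1/3 · 0.13443 = 0.04481, 1/9 · 0.087791 = 0.0097546; summing to 0.10364.
Normalising, the posterior is P(r = 3 | data) = 0.23824, P(r = 4 | data) = 0.23529, P(r = 7 | data) = 0.43235, P(r = 8 | data) = 0.094118.
So P(green next | data) = Σ P(green next | H) P(H | data) = (2/3)(0.23824) + (5/9)(0.23529) + (2/9)(0.43235) + (1/9)(0.094118) = 0.39608.

0.396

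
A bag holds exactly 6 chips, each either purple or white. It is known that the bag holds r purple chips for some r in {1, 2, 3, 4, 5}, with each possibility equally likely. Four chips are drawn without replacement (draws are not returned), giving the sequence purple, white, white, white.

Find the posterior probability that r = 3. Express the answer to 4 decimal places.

Compute the likelihood of the observed sequence for each case: P(data | r = 1) = (1/6)(5/5)(4/4)(3/3) = 1/6; P(data | r = 2) = (2/6)(4/5)(3/4)(2/3) = 2/15; P(data | r = 3) = (3/6)(3/5)(2/4)(1/3) = 1/20; P(data | r = 4) = (4/6)(2/5)(1/4)(0/3) = 0; P(data | r = 5) = (5/6)(1/5)(0/4) = 0.
Multiplying each by its prior: 1/5 · 1/6 = 1/30, 1/5 · 2/15 = 2/75, 1/5 · 1/20 = 1/100, 1/5 · 0 = 0, 1/5 · 0 = 0; summing to 7/100.
So P(r = 3 | data) = (1/100) / (7/100) = 1/7.

0.1429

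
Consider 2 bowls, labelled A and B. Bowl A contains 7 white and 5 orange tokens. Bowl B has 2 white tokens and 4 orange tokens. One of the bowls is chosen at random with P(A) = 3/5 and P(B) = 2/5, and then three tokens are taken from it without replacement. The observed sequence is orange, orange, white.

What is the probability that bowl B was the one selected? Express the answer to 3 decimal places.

Under each hypothesis, the probability of the observed sequence is: P(data | bowl A) = (5/12)(4/11)(7/10) = 7/66; P(data | bowl B) = (4/6)(3/5)(2/4) = 1/5.
Multiplying each by its prior: 3/5 · 7/66 = 7/110, 2/5 · 1/5 = 2/25; with total 79/550.
So P(bowl B | data) = (2/25) / (79/550) = 44/79.

0.557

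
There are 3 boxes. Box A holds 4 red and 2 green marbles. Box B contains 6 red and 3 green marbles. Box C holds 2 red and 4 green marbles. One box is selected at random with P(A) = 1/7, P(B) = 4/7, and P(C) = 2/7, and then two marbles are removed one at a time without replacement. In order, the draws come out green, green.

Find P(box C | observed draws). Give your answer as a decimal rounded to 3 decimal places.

0.667

Compute the likelihood of the observed sequence for each case: P(data | box A) = (2/6)(1/5) = 1/15; P(data | box B) = (3/9)(2/8) = 1/12; P(data | box C) = (4/6)(3/5) = 2/5.
The prior-weighted likelihoods are 1/7 · 1/15 = 1/105, 4/7 · 1/12 = 1/21, 2/7 · 2/5 = 4/35; with total 6/35.
Hence P(box C | data) = (4/35) / (6/35) = 2/3.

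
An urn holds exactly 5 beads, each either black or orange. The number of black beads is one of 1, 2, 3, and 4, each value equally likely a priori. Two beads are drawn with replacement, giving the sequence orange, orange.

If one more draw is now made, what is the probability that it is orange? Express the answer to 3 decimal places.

The likelihood of the observed sequence under each hypothesis: P(data | r = 1) = (4/5)(4/5) = 16/25; P(data | r = 2) = (3/5)(3/5) = 9/25; P(data | r = 3) = (2/5)(2/5) = 4/25; P(data | r = 4) = (1/5)(1/5) = 1/25.
Multiplying each by its prior: 1/4 · 16/25 = 4/25, 1/4 · 9/25 = 9/100, 1/4 · 4/25 = 1/25, 1/4 · 1/25 = 1/100; summing to 3/10.
Dividing through by the total gives posterior P(r = 1 | data) = 8/15, P(r = 2 | data) = 3/10, P(r = 3 | data) = 2/15, P(r = 4 | data) = 1/30.
Averaging over the posterior, P(orange next | data) = (4/5)(8/15) + (3/5)(3/10) + (2/5)(2/15) + (1/5)(1/30) = 2/3.

0.667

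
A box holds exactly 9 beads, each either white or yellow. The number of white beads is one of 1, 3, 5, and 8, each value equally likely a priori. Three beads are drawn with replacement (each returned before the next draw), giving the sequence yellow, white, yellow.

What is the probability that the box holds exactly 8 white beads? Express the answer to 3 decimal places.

0.031

Under each hypothesis, the probability of the observed sequence is: P(data | r = 1) = (8/9)(1/9)(8/9) = 64/729; P(data | r = 3) = (6/9)(3/9)(6/9) = 4/27; P(data | r = 5) = (4/9)(5/9)(4/9) = 80/729; P(data | r = 8) = (1/9)(8/9)(1/9) = 8/729.
The prior-weighted likelihoods are 1/4 · 64/729 = 16/729, 1/4 · 4/27 = 1/27, 1/4 · 80/729 = 20/729, 1/4 · 8/729 = 2/729; with total 65/729.
Hence P(r = 8 | data) = (2/729) / (65/729) = 2/65.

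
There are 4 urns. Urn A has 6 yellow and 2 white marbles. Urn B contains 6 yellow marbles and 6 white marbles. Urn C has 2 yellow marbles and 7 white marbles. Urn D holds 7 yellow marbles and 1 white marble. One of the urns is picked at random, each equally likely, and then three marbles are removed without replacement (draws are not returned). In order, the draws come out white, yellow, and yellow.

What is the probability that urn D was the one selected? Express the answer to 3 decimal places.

Under each hypothesis, the probability of the observed sequence is: P(data | urn A) = (2/8)(6/7)(5/6) = 0.17857; P(data | urn B) = (6/12)(6/11)(5/10) = 0.13636; P(data | urn C) = (7/9)(2/8)(1/7) = 0.027778; P(data | urn D) = (1/8)(7/7)(6/6) = 0.125.
The prior-weighted likelihoods are 1/4 · 0.17857 = 0.044643, 1/4 · 0.13636 = 0.034091, 1/4 · 0.027778 = 0.0069444, 1/4 · 0.125 = 0.03125; these sum to 0.11693.
Hence P(urn D | data) = (0.03125) / (0.11693) = 0.26726.

0.267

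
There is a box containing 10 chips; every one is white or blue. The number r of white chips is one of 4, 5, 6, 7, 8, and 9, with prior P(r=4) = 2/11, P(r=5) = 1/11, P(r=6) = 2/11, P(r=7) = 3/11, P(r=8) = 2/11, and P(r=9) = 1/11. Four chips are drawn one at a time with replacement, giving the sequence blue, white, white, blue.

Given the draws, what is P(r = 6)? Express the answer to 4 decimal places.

0.2378

Under each hypothesis, the probability of the observed sequence is: P(data | r = 4) = (6/10)(4/10)(4/10)(6/10) = 0.0576; P(data | r = 5) = (5/10)(5/10)(5/10)(5/10) = 0.0625; P(data | r = 6) = (4/10)(6/10)(6/10)(4/10) = 0.0576; P(data | r = 7) = (3/10)(7/10)(7/10)(3/10) = 0.0441; P(data | r = 8) = (2/10)(8/10)(8/10)(2/10) = 0.0256; P(data | r = 9) = (1/10)(9/10)(9/10)(1/10) = 0.0081.
Weighting by the prior gives 2/11 · 0.0576 = 0.010473, 1/11 · 0.0625 = 0.0056818, 2/11 · 0.0576 = 0.010473, 3/11 · 0.0441 = 0.012027, 2/11 · 0.0256 = 0.0046545, 1/11 · 0.0081 = 0.00073636; with total 0.044045.
Hence P(r = 6 | data) = (0.010473) / (0.044045) = 0.23777.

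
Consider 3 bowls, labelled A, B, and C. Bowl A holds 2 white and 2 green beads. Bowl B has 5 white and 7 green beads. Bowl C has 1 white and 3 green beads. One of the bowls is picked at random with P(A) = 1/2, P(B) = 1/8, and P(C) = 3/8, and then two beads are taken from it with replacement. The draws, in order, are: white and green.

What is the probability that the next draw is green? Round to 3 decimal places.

0.589

For each hypothesis, P(data | H) works out to: P(data | bowl A) = (2/4)(2/4) = 0.25; P(data | bowl B) = (5/12)(7/12) = 0.24306; P(data | bowl C) = (1/4)(3/4) = 0.1875.
The prior-weighted likelihoods are 1/2 · 0.25 = 0.125, 1/8 · 0.24306 = 0.030382, 3/8 · 0.1875 = 0.070312; with total 0.22569.
Dividing through by the total gives posterior P(bowl A | data) = 0.55385, P(bowl B | data) = 0.13462, P(bowl C | data) = 0.31154.
Averaging over the posterior, P(green next | data) = (1/2)(0.55385) + (7/12)(0.13462) + (3/4)(0.31154) = 0.5891.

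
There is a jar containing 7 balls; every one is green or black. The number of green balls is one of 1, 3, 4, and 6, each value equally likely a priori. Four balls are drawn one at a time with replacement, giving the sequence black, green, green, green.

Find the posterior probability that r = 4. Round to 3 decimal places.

The likelihood of the observed sequence under each hypothesis: P(data | r = 1) = (6/7)(1/7)(1/7)(1/7) = 0.002499; P(data | r = 3) = (4/7)(3/7)(3/7)(3/7) = 0.044981; P(data | r = 4) = (3/7)(4/7)(4/7)(4/7) = 0.079967; P(data | r = 6) = (1/7)(6/7)(6/7)(6/7) = 0.089963.
Multiplying each by its prior: 1/4 · 0.002499 = 0.00062474, 1/4 · 0.044981 = 0.011245, 1/4 · 0.079967 = 0.019992, 1/4 · 0.089963 = 0.022491; with total 0.054352.
Therefore the posterior P(r = 4 | data) = (0.019992) / (0.054352) = 0.36782.

0.368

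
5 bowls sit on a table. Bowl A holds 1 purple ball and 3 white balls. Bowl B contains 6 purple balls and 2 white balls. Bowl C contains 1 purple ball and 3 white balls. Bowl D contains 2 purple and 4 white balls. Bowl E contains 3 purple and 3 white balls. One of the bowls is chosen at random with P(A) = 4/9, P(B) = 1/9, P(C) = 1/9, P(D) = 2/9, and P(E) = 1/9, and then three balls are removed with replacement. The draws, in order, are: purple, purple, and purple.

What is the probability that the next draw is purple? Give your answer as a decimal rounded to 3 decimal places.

0.605

The likelihood of the observed sequence under each hypothesis: P(data | bowl A) = (1/4)(1/4)(1/4) = 0.015625; P(data | bowl B) = (6/8)(6/8)(6/8) = 0.42188; P(data | bowl C) = (1/4)(1/4)(1/4) = 0.015625; P(data | bowl D) = (2/6)(2/6)(2/6) = 0.037037; P(data | bowl E) = (3/6)(3/6)(3/6) = 0.125.
The prior-weighted likelihoods are 4/9 · 0.015625 = 0.0069444, 1/9 · 0.42188 = 0.046875, 1/9 · 0.015625 = 0.0017361, 2/9 · 0.037037 = 0.0082305, 1/9 · 0.125 = 0.013889; summing to 0.077675.
Normalising, the posterior is P(bowl A | data) = 0.089404, P(bowl B | data) = 0.60348, P(bowl C | data) = 0.022351, P(bowl D | data) = 0.10596, P(bowl E | data) = 0.17881.
The predictive probability is P(purple next | data) = (1/4)(0.089404) + (3/4)(0.60348) + (1/4)(0.022351) + (1/3)(0.10596) + (1/2)(0.17881) = 0.60527.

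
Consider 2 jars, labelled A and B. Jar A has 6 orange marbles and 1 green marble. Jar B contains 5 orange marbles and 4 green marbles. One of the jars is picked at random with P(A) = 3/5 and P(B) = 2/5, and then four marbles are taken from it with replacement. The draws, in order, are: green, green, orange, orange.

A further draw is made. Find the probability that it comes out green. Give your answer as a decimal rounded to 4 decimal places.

0.3632

Compute the likelihood of the observed sequence for each case: P(data | jar A) = (1/7)(1/7)(6/7)(6/7) = 0.014994; P(data | jar B) = (4/9)(4/9)(5/9)(5/9) = 0.060966.
Multiplying each by its prior: 3/5 · 0.014994 = 0.0089963, 2/5 · 0.060966 = 0.024387; these sum to 0.033383.
Normalising, the posterior is P(jar A | data) = 0.26949, P(jar B | data) = 0.73051.
The predictive probability is P(green next | data) = (1/7)(0.26949) + (4/9)(0.73051) = 0.36317.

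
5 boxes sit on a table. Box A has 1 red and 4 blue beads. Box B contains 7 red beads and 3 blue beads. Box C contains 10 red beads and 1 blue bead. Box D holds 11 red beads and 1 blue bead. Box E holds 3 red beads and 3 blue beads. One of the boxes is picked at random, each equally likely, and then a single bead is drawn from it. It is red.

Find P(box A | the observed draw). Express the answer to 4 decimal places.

Compute the likelihood of this draw for each case: P(data | box A) = (1/5) = 0.2; P(data | box B) = (7/10) = 0.7; P(data | box C) = (10/11) = 0.90909; P(data | box D) = (11/12) = 0.91667; P(data | box E) = (3/6) = 0.5.
The prior-weighted likelihoods are 1/5 · 0.2 = 0.04, 1/5 · 0.7 = 0.14, 1/5 · 0.90909 = 0.18182, 1/5 · 0.91667 = 0.18333, 1/5 · 0.5 = 0.1; with total 0.64515.
By Bayes' rule, P(box A | data) = (0.04) / (0.64515) = 0.062001.

0.0620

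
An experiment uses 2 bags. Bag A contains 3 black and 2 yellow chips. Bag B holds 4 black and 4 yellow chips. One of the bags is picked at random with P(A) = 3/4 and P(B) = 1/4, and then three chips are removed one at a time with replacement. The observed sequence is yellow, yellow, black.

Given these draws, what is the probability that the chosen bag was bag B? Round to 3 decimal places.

0.303

For each hypothesis, P(data | H) works out to: P(data | bag A) = (2/5)(2/5)(3/5) = 0.096; P(data | bag B) = (4/8)(4/8)(4/8) = 0.125.
Multiplying each by its prior: 3/4 · 0.096 = 0.072, 1/4 · 0.125 = 0.03125; with total 0.10325.
So P(bag B | data) = (0.03125) / (0.10325) = 0.30266.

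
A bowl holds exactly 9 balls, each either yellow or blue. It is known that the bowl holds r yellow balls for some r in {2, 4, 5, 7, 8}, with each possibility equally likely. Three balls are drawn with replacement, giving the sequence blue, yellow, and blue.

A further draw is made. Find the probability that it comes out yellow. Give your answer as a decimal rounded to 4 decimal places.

0.4444

The likelihood of the observed sequence under each hypothesis: P(data | r = 2) = (7/9)(2/9)(7/9) = 0.13443; P(data | r = 4) = (5/9)(4/9)(5/9) = 0.13717; P(data | r = 5) = (4/9)(5/9)(4/9) = 0.10974; P(data | r = 7) = (2/9)(7/9)(2/9) = 0.038409; P(data | r = 8) = (1/9)(8/9)(1/9) = 0.010974.
Weighting by the prior gives 1/5 · 0.13443 = 0.026886, 1/5 · 0.13717 = 0.027435, 1/5 · 0.10974 = 0.021948, 1/5 · 0.038409 = 0.0076818, 1/5 · 0.010974 = 0.0021948; summing to 0.086145.
Normalising, the posterior is P(r = 2 | data) = 0.3121, P(r = 4 | data) = 0.31847, P(r = 5 | data) = 0.25478, P(r = 7 | data) = 0.089172, P(r = 8 | data) = 0.025478.
So P(yellow next | data) = Σ P(yellow next | H) P(H | data) = (2/9)(0.3121) + (4/9)(0.31847) + (5/9)(0.25478) + (7/9)(0.089172) + (8/9)(0.025478) = 0.44444.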